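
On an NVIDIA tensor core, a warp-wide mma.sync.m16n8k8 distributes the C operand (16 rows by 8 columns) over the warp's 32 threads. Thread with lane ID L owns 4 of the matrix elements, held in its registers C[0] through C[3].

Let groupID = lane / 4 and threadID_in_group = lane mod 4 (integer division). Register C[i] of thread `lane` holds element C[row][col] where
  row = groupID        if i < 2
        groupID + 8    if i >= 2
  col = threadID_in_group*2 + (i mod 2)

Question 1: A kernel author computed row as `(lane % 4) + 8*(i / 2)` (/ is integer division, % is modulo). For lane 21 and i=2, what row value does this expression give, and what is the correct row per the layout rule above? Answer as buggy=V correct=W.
buggy=9 correct=13

`(lane % 4) + 8*(i / 2)`[21,2]->9
lane 21: g=5 (21/4), t=1 (21%4)
i=2: r=5+8=13, c=1*2+0=2
row: 9 vs 13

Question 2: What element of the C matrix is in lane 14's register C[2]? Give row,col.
lane 14⇒14/4=3, 14 mod 4=2
i=2  r:3+8⇒11  c:2·2+0⇒4

11,4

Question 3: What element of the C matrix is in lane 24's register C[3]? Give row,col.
lane 24: grp=6 (24/4), tig=0 (24%4)
i=3: r=6+8=14, c=0*2+1=1

14,1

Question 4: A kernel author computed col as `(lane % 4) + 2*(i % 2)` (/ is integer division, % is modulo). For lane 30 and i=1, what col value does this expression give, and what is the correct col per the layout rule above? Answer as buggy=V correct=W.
`(lane % 4) + 2*(i % 2)`[30,1]⇒4
L=30⇒gr=30>>2=7, th=30&3=2
[1]⇒row 7+0=7  col 2·2+1=5
col: 4 vs 5

buggy=4 correct=5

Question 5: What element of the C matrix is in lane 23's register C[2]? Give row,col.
13,6

L=23→G=23>>2=5, T=23&3=3
[2]→row 5+8=13  col 3·2+0=6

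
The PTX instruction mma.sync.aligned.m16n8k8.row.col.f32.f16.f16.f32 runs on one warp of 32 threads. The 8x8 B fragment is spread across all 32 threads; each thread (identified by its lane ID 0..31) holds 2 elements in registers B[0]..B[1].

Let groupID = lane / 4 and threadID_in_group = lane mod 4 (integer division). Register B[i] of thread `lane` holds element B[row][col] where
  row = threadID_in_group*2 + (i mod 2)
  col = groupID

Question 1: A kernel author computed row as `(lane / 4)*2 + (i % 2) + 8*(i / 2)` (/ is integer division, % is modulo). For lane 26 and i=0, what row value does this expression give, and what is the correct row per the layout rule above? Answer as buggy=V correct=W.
`(lane / 4)*2 + (i % 2) + 8*(i / 2)`[26,0]=>12
lane 26=>26/4=6, 26 mod 4=2
i=0  r:2·2+0=>4  c:6
row: 12 vs 4

buggy=12 correct=4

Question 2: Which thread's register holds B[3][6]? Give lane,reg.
c:6=>grp=6  r:3=>tig=1,lo=1
L=6*4+1=25  i=1=1

25,1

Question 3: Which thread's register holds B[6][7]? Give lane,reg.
31,0

c=7⇒gr=7  r=6⇒th=3,odd=0
L=7*4+3=31  i=0=0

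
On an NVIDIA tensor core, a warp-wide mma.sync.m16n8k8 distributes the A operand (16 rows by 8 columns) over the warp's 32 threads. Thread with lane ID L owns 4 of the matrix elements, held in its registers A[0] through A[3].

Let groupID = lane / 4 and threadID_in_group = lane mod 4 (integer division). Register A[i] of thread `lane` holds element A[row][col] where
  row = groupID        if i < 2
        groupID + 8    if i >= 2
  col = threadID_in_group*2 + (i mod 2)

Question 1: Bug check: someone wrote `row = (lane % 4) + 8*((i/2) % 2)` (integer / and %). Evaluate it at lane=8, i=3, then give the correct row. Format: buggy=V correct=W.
buggy=8 correct=10

`(lane % 4) + 8*((i/2) % 2)`[8,3]->8
lane 8: gid=2 (8/4), tid=0 (8%4)
i=3: r=2+8=10, c=0*2+1=1
row: 8 vs 10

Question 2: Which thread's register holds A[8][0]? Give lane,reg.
r=8→G=0,rhi=1  c=0→T=0,p=0
L=0*4+0=0  i=1*2+0=2

0,2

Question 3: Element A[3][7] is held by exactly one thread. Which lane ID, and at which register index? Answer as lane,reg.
15,1

r:3=>grp=3,rB=0  c:7=>tig=3,lo=1
L=3*4+3=15  i=0*2+1=1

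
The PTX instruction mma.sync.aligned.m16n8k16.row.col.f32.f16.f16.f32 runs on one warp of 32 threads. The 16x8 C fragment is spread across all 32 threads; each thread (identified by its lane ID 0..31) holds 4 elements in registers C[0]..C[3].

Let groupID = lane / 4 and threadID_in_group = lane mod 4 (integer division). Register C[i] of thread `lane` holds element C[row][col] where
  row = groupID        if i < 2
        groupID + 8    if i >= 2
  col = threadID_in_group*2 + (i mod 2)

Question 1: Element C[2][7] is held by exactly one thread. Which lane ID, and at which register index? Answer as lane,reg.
11,1

r=2→G=2,rhi=0  c=7→T=3,p=1
L=2*4+3=11  i=0*2+1=1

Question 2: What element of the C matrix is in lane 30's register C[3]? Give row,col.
15,5

L=30⇒gr=30>>2=7, th=30&3=2
[3]⇒row 7+8=15  col 2·2+1=5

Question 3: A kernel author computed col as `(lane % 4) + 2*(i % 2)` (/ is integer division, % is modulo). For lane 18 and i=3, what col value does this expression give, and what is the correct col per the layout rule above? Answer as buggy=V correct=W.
buggy=4 correct=5

`(lane % 4) + 2*(i % 2)`[18,3]=>4
lane 18=>18/4=4, 18 mod 4=2
i=3  r:4+8=>12  c:2·2+1=>5
col: 4 vs 5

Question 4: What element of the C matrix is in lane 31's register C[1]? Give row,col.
7,7

31: gr=7,th=3
[1] (7+0,3*2+1) = (7,7)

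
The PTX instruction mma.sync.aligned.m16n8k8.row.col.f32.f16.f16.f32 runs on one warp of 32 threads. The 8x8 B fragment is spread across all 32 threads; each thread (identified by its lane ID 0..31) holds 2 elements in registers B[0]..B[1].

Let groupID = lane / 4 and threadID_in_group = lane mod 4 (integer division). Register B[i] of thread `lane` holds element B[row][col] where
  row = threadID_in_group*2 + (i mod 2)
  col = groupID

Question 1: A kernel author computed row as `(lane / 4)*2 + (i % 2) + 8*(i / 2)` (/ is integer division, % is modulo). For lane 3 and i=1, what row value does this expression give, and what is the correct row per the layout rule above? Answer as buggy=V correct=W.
`(lane / 4)*2 + (i % 2) + 8*(i / 2)`[3,1]⇒1
lane 3⇒3/4=0, 3 mod 4=3
i=1  r:2·3+1⇒7  c:0
row: 1 vs 7

buggy=1 correct=7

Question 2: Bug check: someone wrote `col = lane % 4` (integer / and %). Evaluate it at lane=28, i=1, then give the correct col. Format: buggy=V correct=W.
buggy=0 correct=7

`lane % 4`[28,1]→0
lane 28: G=7 (28/4), T=0 (28%4)
i=1: r=0*2+1=1, c=G=7
col: 0 vs 7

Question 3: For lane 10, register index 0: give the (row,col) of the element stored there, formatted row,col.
lane 10: gr=2 (10/4), th=2 (10%4)
i=0: r=2*2+0=4, c=gr=2

4,2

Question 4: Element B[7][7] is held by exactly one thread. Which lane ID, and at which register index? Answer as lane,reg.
31,1

c=7->g=7  r=7->t=3,b0=1
L=7*4+3=31  i=1=1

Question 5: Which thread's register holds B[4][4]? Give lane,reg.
18,0

c:4=>grp=4  r:4=>tig=2,lo=0
L=4*4+2=18  i=0=0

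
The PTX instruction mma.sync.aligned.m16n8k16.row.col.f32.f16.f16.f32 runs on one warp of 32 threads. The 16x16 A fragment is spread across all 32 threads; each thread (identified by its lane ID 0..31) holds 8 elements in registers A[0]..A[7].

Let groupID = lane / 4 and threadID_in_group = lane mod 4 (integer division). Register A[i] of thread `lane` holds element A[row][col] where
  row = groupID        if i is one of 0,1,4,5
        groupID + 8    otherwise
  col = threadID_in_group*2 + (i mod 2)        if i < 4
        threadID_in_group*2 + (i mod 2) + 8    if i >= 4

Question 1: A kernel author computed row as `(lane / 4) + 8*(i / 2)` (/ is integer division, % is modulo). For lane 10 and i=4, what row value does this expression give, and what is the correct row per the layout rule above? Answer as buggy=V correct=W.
`(lane / 4) + 8*(i / 2)`[10,4]=>18
lane 10=>10/4=2, 10 mod 4=2
i=4  r:2+0=>2  c:2·2+0+8=>12
row: 18 vs 2

buggy=18 correct=2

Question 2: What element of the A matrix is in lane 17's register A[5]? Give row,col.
4,11

lane 17->17/4=4, 17 mod 4=1
i=5  r:4+0->4  c:2·1+1+8->11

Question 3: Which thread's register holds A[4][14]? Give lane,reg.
19,4

r:4=>grp=4,rB=0  c:14=>cB=1,tig=3,lo=0
L=4*4+3=19  i=1*4+0*2+0=4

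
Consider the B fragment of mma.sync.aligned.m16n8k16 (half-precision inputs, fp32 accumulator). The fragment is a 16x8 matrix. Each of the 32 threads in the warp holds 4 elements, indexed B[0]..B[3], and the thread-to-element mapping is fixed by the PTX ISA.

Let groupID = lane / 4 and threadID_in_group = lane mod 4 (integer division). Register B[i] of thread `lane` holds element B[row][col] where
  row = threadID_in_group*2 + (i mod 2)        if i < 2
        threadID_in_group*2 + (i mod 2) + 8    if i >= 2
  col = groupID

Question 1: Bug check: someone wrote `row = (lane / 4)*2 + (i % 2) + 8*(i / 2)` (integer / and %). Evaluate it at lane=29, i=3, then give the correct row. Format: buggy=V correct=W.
buggy=23 correct=11

`(lane / 4)*2 + (i % 2) + 8*(i / 2)`[29,3]→23
29: G=7,T=1
[3] (1*2+1+8,7) = (11,7)
row: 23 vs 11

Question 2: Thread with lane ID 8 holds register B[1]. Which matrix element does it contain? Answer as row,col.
8: gid=2,tid=0
[1] (0*2+1+0,2) = (1,2)

1,2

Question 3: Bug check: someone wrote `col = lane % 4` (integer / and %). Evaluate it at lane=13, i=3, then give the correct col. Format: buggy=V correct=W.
buggy=1 correct=3

`lane % 4`[13,3]=>1
L=13=>grp=13>>2=3, tig=13&3=1
[3]=>row 1·2+1+8=11  col grp=3
col: 1 vs 3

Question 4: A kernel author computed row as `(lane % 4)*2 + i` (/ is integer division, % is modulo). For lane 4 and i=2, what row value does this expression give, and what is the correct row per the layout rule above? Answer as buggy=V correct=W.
buggy=2 correct=8

`(lane % 4)*2 + i`[4,2]⇒2
L=4⇒gr=4>>2=1, th=4&3=0
[2]⇒row 0·2+0+8=8  col gr=1
row: 2 vs 8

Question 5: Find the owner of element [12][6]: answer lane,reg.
c: 6->gid=6  r: 12->r8=1,tid=2,i&1=0
L=6*4+2=26  i=1*2+0=2

26,2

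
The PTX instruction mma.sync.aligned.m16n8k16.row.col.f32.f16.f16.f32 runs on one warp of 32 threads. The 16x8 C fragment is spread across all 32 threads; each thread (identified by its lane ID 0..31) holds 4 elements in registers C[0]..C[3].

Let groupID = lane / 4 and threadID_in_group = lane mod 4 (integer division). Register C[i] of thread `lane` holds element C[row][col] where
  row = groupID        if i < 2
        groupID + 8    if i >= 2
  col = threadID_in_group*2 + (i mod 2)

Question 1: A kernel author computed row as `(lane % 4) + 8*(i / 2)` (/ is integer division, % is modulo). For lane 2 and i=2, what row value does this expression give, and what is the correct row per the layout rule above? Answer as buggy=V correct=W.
`(lane % 4) + 8*(i / 2)`[2,2]→10
lane 2→2/4=0, 2 mod 4=2
i=2  r:0+8→8  c:2·2+0→4
row: 10 vs 8

buggy=10 correct=8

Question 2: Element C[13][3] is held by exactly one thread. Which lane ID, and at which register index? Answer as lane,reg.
21,3

r=13->g=5,rb=1  c=3->t=1,b0=1
L=5*4+1=21  i=1*2+1=3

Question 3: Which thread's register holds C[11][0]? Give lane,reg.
r:11=>grp=3,rB=1  c:0=>tig=0,lo=0
L=3*4+0=12  i=1*2+0=2

12,2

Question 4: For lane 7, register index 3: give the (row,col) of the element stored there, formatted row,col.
lane 7→7/4=1, 7 mod 4=3
i=3  r:1+8→9  c:2·3+1→7

9,7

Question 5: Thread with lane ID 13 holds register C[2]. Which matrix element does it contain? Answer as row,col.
11,2

13: gr=3,th=1
[2] (3+8,1*2+0) = (11,2)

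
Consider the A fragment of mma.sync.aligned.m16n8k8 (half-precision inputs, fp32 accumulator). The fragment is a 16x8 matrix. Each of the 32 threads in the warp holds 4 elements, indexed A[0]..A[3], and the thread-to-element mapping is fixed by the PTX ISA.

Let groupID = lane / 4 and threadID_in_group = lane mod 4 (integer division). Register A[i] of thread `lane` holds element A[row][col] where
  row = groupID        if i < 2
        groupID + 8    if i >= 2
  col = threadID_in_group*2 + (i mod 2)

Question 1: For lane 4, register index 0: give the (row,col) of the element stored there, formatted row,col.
4: gid=1,tid=0
[0] (1+0,0*2+0) = (1,0)

1,0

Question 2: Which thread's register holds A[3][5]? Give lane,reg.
14,1

r=3→G=3,rhi=0  c=5→T=2,p=1
L=3*4+2=14  i=0*2+1=1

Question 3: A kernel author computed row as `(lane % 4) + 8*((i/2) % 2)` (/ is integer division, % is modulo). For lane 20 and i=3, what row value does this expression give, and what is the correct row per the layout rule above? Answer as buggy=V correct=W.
`(lane % 4) + 8*((i/2) % 2)`[20,3]->8
L=20->g=20>>2=5, t=20&3=0
[3]->row 5+8=13  col 0·2+1=1
row: 8 vs 13

buggy=8 correct=13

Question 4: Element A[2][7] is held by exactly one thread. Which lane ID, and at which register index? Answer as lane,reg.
11,1

r:2=>grp=2,rB=0  c:7=>tig=3,lo=1
L=2*4+3=11  i=0*2+1=1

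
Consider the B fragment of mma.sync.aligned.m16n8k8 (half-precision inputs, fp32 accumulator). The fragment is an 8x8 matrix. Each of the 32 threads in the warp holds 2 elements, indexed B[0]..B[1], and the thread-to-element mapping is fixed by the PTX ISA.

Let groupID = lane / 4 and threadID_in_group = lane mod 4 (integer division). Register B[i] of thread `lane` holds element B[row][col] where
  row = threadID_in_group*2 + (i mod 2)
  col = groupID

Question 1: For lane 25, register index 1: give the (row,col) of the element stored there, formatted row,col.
3,6

lane 25: G=6 (25/4), T=1 (25%4)
i=1: r=1*2+1=3, c=G=6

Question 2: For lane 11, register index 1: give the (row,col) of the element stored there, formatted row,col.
lane 11: gr=2 (11/4), th=3 (11%4)
i=1: r=3*2+1=7, c=gr=2

7,2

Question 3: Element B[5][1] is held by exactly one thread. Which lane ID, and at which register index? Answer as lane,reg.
6,1

c=1⇒gr=1  r=5⇒th=2,odd=1
L=1*4+2=6  i=1=1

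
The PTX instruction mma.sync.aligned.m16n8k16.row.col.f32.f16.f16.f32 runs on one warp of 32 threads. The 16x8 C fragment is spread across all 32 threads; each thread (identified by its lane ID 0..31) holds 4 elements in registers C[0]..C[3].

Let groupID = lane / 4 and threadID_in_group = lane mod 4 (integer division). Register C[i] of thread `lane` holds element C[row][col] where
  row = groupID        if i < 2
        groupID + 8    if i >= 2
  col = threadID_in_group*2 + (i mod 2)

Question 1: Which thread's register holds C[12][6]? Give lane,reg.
19,2

r:12=>grp=4,rB=1  c:6=>tig=3,lo=0
L=4*4+3=19  i=1*2+0=2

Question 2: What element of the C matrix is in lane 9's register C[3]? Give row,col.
10,3

L=9→G=9>>2=2, T=9&3=1
[3]→row 2+8=10  col 1·2+1=3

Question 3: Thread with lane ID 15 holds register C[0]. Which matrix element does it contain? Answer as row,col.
lane 15: g=3 (15/4), t=3 (15%4)
i=0: r=3+0=3, c=3*2+0=6

3,6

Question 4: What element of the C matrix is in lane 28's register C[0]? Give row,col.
7,0

L=28->g=28>>2=7, t=28&3=0
[0]->row 7+0=7  col 0·2+0=0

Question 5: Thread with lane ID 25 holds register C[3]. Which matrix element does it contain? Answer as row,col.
14,3

25: gr=6,th=1
[3] (6+8,1*2+1) = (14,3)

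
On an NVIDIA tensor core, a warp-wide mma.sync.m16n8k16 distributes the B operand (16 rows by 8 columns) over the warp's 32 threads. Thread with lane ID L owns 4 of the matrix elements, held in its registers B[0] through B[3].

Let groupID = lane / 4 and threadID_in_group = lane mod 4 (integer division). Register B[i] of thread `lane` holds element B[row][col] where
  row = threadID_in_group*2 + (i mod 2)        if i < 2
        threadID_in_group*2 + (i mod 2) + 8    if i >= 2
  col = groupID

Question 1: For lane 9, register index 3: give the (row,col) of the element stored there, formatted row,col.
11,2

lane 9: grp=2 (9/4), tig=1 (9%4)
i=3: r=1*2+1+8=11, c=grp=2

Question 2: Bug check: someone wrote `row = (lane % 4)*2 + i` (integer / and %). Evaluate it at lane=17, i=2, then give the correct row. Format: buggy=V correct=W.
buggy=4 correct=10

`(lane % 4)*2 + i`[17,2]⇒4
lane 17: gr=4 (17/4), th=1 (17%4)
i=2: r=1*2+0+8=10, c=gr=4
row: 4 vs 10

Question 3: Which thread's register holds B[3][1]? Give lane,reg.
5,1

c=1⇒gr=1  r=3⇒Rb=0,th=1,odd=1
L=1*4+1=5  i=0*2+1=1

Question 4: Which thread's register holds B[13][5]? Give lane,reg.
c=5⇒gr=5  r=13⇒Rb=1,th=2,odd=1
L=5*4+2=22  i=1*2+1=3

22,3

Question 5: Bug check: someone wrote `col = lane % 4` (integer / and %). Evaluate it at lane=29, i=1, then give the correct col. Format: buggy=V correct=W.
`lane % 4`[29,1]->1
lane 29: g=7 (29/4), t=1 (29%4)
i=1: r=1*2+1+0=3, c=g=7
col: 1 vs 7

buggy=1 correct=7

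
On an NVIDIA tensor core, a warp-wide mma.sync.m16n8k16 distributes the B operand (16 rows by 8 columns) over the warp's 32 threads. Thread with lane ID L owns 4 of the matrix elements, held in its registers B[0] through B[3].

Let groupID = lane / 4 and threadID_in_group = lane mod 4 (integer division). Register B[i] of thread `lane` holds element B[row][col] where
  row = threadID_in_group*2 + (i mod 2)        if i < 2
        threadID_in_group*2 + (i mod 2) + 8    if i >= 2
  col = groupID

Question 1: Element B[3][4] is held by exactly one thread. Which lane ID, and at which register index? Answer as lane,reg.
c:4=>grp=4  r:3=>rB=0,tig=1,lo=1
L=4*4+1=17  i=0*2+1=1

17,1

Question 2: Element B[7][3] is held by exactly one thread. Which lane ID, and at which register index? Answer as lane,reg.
c: 3->gid=3  r: 7->r8=0,tid=3,i&1=1
L=3*4+3=15  i=0*2+1=1

15,1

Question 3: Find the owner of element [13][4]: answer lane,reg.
18,3

c: 4->gid=4  r: 13->r8=1,tid=2,i&1=1
L=4*4+2=18  i=1*2+1=3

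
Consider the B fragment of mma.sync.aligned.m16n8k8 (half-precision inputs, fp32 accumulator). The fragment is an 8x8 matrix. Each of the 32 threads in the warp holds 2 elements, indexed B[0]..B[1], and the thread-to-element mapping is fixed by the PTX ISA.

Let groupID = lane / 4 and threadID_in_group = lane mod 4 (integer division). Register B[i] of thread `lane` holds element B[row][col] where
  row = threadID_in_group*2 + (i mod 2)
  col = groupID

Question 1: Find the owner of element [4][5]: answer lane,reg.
c: 5->gid=5  r: 4->tid=2,i&1=0
L=5*4+2=22  i=0=0

22,0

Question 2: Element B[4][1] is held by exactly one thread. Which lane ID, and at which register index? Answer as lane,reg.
c=1->g=1  r=4->t=2,b0=0
L=1*4+2=6  i=0=0

6,0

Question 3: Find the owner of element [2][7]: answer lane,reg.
c:7=>grp=7  r:2=>tig=1,lo=0
L=7*4+1=29  i=0=0

29,0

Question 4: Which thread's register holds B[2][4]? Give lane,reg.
17,0

c=4->g=4  r=2->t=1,b0=0
L=4*4+1=17  i=0=0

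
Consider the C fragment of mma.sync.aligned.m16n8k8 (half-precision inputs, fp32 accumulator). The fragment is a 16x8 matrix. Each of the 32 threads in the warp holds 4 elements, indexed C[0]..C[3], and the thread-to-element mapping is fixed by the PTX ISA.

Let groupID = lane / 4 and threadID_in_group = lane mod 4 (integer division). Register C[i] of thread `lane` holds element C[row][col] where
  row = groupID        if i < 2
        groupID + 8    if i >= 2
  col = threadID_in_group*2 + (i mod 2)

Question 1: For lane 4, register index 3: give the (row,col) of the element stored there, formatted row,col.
lane 4⇒4/4=1, 4 mod 4=0
i=3  r:1+8⇒9  c:2·0+1⇒1

9,1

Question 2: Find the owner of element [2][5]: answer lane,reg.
10,1

r=2⇒gr=2,Rb=0  c=5⇒th=2,odd=1
L=2*4+2=10  i=0*2+1=1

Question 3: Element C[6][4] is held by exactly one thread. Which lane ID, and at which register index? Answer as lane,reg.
26,0

r=6→G=6,rhi=0  c=4→T=2,p=0
L=6*4+2=26  i=0*2+0=0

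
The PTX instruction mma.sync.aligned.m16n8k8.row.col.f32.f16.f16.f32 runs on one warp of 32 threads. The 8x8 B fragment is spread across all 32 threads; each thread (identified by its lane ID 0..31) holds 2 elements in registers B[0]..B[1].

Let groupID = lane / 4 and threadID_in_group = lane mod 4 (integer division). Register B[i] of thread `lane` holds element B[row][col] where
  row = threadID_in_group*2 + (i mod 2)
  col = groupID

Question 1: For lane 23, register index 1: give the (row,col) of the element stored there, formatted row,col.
L=23->gid=23>>2=5, tid=23&3=3
[1]->row 3·2+1=7  col gid=5

7,5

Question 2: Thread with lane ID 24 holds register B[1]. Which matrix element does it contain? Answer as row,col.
1,6

24: g=6,t=0
[1] (0*2+1,6) = (1,6)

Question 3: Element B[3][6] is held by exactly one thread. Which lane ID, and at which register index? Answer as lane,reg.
c=6→G=6  r=3→T=1,p=1
L=6*4+1=25  i=1=1

25,1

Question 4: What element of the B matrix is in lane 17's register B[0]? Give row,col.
2,4

lane 17=>17/4=4, 17 mod 4=1
i=0  r:2·1+0=>2  c:4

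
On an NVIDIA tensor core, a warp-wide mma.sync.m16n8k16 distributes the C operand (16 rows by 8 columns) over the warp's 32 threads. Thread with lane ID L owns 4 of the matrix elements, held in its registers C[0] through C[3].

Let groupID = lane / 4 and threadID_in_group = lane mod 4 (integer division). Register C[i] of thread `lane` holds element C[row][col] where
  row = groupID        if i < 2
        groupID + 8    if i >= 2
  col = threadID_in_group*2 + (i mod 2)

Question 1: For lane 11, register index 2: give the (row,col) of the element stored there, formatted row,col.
lane 11⇒11/4=2, 11 mod 4=3
i=2  r:2+8⇒10  c:2·3+0⇒6

10,6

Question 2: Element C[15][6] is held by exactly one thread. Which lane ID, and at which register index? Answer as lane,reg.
31,2

r=15⇒gr=7,Rb=1  c=6⇒th=3,odd=0
L=7*4+3=31  i=1*2+0=2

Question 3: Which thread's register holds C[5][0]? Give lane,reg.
20,0

r:5=>grp=5,rB=0  c:0=>tig=0,lo=0
L=5*4+0=20  i=0*2+0=0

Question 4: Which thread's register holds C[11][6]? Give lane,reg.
r=11->g=3,rb=1  c=6->t=3,b0=0
L=3*4+3=15  i=1*2+0=2

15,2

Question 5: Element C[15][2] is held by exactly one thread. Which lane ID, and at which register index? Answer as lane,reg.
29,2

r=15→G=7,rhi=1  c=2→T=1,p=0
L=7*4+1=29  i=1*2+0=2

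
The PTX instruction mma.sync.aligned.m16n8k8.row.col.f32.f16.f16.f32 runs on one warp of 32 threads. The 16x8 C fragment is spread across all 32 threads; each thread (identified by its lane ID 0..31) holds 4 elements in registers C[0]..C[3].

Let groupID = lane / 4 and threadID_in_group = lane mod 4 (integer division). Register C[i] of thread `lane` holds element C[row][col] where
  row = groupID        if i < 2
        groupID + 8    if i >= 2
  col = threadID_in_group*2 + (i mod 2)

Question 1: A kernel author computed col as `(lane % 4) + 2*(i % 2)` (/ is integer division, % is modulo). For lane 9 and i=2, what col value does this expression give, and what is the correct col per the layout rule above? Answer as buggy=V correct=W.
`(lane % 4) + 2*(i % 2)`[9,2]→1
L=9→G=9>>2=2, T=9&3=1
[2]→row 2+8=10  col 1·2+0=2
col: 1 vs 2

buggy=1 correct=2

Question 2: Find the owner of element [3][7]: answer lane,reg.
r=3→G=3,rhi=0  c=7→T=3,p=1
L=3*4+3=15  i=0*2+1=1

15,1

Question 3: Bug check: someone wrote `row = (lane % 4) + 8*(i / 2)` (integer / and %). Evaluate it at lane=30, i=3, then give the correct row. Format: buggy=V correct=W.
buggy=10 correct=15

`(lane % 4) + 8*(i / 2)`[30,3]->10
L=30->g=30>>2=7, t=30&3=2
[3]->row 7+8=15  col 2·2+1=5
row: 10 vs 15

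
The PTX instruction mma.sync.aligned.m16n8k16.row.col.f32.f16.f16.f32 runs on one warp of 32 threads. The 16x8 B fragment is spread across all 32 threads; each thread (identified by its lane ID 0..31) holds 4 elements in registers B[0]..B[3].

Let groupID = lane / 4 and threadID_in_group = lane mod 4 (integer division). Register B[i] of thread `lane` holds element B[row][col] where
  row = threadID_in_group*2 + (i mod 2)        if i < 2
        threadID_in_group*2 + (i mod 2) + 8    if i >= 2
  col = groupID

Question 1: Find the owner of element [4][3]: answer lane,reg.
c=3→G=3  r=4→rhi=0,T=2,p=0
L=3*4+2=14  i=0*2+0=0

14,0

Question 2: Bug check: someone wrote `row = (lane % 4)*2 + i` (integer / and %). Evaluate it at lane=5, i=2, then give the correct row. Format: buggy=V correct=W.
`(lane % 4)*2 + i`[5,2]=>4
lane 5: grp=1 (5/4), tig=1 (5%4)
i=2: r=1*2+0+8=10, c=grp=1
row: 4 vs 10

buggy=4 correct=10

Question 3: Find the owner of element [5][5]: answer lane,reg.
c=5->g=5  r=5->rb=0,t=2,b0=1
L=5*4+2=22  i=0*2+1=1

22,1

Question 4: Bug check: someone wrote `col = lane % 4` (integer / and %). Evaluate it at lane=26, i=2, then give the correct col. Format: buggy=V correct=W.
buggy=2 correct=6

`lane % 4`[26,2]->2
lane 26->26/4=6, 26 mod 4=2
i=2  r:2·2+0+8->12  c:6
col: 2 vs 6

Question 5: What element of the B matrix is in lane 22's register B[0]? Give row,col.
lane 22→22/4=5, 22 mod 4=2
i=0  r:2·2+0+0→4  c:5

4,5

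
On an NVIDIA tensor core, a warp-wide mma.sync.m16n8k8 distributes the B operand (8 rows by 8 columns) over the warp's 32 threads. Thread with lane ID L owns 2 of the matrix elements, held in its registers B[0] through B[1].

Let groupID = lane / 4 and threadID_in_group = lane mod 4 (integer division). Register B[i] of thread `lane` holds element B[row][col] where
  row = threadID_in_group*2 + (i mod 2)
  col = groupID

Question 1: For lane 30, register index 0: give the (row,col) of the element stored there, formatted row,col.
lane 30=>30/4=7, 30 mod 4=2
i=0  r:2·2+0=>4  c:7

4,7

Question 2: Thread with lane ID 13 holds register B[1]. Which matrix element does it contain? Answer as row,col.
lane 13→13/4=3, 13 mod 4=1
i=1  r:2·1+1→3  c:3

3,3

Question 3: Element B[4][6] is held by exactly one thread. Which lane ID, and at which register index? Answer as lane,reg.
26,0

c=6⇒gr=6  r=4⇒th=2,odd=0
L=6*4+2=26  i=0=0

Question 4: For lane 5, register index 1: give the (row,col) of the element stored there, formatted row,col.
3,1

lane 5⇒5/4=1, 5 mod 4=1
i=1  r:2·1+1⇒3  c:1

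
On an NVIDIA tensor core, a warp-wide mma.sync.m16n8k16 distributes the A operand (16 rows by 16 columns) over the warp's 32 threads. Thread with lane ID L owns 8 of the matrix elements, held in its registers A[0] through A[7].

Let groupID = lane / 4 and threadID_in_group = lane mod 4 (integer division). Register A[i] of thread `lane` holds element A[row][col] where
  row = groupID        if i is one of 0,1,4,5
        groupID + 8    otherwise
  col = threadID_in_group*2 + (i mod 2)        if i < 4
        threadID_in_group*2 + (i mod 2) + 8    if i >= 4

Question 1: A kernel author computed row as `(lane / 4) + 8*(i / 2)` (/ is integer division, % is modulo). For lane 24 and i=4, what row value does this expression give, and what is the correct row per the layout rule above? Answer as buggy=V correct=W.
buggy=22 correct=6

`(lane / 4) + 8*(i / 2)`[24,4]→22
lane 24→24/4=6, 24 mod 4=0
i=4  r:6+0→6  c:2·0+0+8→8
row: 22 vs 6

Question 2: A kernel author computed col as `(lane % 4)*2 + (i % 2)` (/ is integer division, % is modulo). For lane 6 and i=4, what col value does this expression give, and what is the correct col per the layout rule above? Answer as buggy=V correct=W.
`(lane % 4)*2 + (i % 2)`[6,4]->4
lane 6: gid=1 (6/4), tid=2 (6%4)
i=4: r=1+0=1, c=2*2+0+8=12
col: 4 vs 12

buggy=4 correct=12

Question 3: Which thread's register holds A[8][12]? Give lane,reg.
r:8=>grp=0,rB=1  c:12=>cB=1,tig=2,lo=0
L=0*4+2=2  i=1*4+1*2+0=6

2,6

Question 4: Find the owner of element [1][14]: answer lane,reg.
7,4

r:1=>grp=1,rB=0  c:14=>cB=1,tig=3,lo=0
L=1*4+3=7  i=1*4+0*2+0=4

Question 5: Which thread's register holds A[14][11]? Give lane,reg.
25,7

r=14⇒gr=6,Rb=1  c=11⇒Cb=1,th=1,odd=1
L=6*4+1=25  i=1*4+1*2+1=7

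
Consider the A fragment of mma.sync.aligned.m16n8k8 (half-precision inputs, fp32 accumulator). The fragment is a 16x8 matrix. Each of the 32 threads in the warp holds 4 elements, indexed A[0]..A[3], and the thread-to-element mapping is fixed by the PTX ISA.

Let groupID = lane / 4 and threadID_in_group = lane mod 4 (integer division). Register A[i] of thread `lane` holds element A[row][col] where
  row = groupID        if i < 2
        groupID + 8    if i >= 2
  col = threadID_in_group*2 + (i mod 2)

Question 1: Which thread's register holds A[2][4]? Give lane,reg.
r=2⇒gr=2,Rb=0  c=4⇒th=2,odd=0
L=2*4+2=10  i=0*2+0=0

10,0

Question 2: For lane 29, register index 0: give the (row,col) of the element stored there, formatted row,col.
29: gr=7,th=1
[0] (7+0,1*2+0) = (7,2)

7,2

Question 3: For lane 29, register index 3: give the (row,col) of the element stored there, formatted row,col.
15,3

29: gr=7,th=1
[3] (7+8,1*2+1) = (15,3)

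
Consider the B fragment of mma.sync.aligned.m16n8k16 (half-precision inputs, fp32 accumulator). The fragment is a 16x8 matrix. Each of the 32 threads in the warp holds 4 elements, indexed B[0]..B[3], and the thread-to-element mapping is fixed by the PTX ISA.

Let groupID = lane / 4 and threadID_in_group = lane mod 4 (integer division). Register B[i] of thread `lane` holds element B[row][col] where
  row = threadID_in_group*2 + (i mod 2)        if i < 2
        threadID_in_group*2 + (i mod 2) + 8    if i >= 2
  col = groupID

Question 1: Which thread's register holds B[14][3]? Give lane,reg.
15,2

c=3→G=3  r=14→rhi=1,T=3,p=0
L=3*4+3=15  i=1*2+0=2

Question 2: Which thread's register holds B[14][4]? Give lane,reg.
c: 4->gid=4  r: 14->r8=1,tid=3,i&1=0
L=4*4+3=19  i=1*2+0=2

19,2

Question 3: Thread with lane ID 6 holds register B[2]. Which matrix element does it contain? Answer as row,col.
6: gid=1,tid=2
[2] (2*2+0+8,1) = (12,1)

12,1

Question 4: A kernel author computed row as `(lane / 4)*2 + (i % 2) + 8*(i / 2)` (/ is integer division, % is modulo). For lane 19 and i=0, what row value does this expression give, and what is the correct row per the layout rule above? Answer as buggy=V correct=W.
`(lane / 4)*2 + (i % 2) + 8*(i / 2)`[19,0]⇒8
19: gr=4,th=3
[0] (3*2+0+0,4) = (6,4)
row: 8 vs 6

buggy=8 correct=6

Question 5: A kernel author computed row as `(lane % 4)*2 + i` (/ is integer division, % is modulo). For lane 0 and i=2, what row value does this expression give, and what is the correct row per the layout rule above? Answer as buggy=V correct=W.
buggy=2 correct=8

`(lane % 4)*2 + i`[0,2]=>2
0: grp=0,tig=0
[2] (0*2+0+8,0) = (8,0)
row: 2 vs 8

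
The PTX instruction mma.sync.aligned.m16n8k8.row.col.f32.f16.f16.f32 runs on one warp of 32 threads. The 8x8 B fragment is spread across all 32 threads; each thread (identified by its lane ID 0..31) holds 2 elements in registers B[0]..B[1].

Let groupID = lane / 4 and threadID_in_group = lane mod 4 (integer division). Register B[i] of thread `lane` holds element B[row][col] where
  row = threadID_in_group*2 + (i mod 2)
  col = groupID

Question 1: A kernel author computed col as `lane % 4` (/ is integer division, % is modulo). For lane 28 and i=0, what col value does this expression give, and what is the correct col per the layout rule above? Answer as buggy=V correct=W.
buggy=0 correct=7

`lane % 4`[28,0]->0
lane 28: gid=7 (28/4), tid=0 (28%4)
i=0: r=0*2+0=0, c=gid=7
col: 0 vs 7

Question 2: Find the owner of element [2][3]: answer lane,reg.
13,0

c: 3->gid=3  r: 2->tid=1,i&1=0
L=3*4+1=13  i=0=0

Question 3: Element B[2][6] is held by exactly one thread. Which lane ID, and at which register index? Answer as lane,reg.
25,0

c=6⇒gr=6  r=2⇒th=1,odd=0
L=6*4+1=25  i=0=0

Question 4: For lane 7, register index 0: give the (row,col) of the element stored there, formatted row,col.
6,1

L=7->g=7>>2=1, t=7&3=3
[0]->row 3·2+0=6  col g=1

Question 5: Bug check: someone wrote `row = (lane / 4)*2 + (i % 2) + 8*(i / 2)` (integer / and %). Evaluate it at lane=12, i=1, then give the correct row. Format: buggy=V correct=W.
`(lane / 4)*2 + (i % 2) + 8*(i / 2)`[12,1]⇒7
lane 12: gr=3 (12/4), th=0 (12%4)
i=1: r=0*2+1=1, c=gr=3
row: 7 vs 1

buggy=7 correct=1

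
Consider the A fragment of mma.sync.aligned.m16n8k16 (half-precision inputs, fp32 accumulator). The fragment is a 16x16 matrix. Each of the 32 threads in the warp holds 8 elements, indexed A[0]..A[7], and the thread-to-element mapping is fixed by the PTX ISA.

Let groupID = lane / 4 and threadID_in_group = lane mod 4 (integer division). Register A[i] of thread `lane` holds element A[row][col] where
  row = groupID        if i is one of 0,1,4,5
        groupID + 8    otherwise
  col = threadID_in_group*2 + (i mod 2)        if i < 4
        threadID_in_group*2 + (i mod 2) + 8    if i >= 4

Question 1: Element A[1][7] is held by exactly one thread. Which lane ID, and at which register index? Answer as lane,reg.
7,1

r: 1->gid=1,r8=0  c: 7->c8=0,tid=3,i&1=1
L=1*4+3=7  i=0*4+0*2+1=1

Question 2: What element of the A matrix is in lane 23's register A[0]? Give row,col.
L=23->gid=23>>2=5, tid=23&3=3
[0]->row 5+0=5  col 3·2+0+0=6

5,6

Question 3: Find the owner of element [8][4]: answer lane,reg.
2,2

r=8⇒gr=0,Rb=1  c=4⇒Cb=0,th=2,odd=0
L=0*4+2=2  i=0*4+1*2+0=2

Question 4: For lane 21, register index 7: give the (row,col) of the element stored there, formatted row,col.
13,11

L=21⇒gr=21>>2=5, th=21&3=1
[7]⇒row 5+8=13  col 1·2+1+8=11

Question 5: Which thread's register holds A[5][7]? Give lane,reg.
23,1

r: 5->gid=5,r8=0  c: 7->c8=0,tid=3,i&1=1
L=5*4+3=23  i=0*4+0*2+1=1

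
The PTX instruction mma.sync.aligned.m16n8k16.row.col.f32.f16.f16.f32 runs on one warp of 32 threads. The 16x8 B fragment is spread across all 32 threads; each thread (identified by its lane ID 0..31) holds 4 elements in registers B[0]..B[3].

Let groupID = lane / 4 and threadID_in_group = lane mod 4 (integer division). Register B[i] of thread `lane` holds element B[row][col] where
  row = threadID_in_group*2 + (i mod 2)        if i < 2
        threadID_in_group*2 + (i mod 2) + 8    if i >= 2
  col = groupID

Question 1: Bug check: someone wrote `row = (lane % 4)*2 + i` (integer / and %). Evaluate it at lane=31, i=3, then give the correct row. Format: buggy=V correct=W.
`(lane % 4)*2 + i`[31,3]→9
lane 31: G=7 (31/4), T=3 (31%4)
i=3: r=3*2+1+8=15, c=G=7
row: 9 vs 15

buggy=9 correct=15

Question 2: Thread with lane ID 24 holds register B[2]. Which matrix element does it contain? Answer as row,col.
lane 24: gr=6 (24/4), th=0 (24%4)
i=2: r=0*2+0+8=8, c=gr=6

8,6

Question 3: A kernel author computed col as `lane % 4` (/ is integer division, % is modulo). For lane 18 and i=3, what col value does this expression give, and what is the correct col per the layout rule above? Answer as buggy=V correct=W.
buggy=2 correct=4

`lane % 4`[18,3]=>2
18: grp=4,tig=2
[3] (2*2+1+8,4) = (13,4)
col: 2 vs 4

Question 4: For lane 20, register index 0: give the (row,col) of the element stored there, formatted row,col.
0,5

L=20=>grp=20>>2=5, tig=20&3=0
[0]=>row 0·2+0+0=0  col grp=5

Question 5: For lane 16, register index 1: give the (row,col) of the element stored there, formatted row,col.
L=16=>grp=16>>2=4, tig=16&3=0
[1]=>row 0·2+1+0=1  col grp=4

1,4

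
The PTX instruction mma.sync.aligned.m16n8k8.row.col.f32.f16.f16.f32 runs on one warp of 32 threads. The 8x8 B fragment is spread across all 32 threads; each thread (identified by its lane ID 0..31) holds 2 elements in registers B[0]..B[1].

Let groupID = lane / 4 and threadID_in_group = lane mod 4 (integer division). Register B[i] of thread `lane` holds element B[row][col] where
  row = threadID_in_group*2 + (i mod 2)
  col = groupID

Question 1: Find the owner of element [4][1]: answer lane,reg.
6,0

c=1->g=1  r=4->t=2,b0=0
L=1*4+2=6  i=0=0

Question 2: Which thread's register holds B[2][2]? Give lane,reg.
c: 2->gid=2  r: 2->tid=1,i&1=0
L=2*4+1=9  i=0=0

9,0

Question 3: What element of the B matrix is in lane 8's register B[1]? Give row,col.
1,2

lane 8⇒8/4=2, 8 mod 4=0
i=1  r:2·0+1⇒1  c:2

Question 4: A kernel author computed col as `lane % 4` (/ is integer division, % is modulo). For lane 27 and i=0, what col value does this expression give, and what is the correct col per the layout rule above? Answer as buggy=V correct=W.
`lane % 4`[27,0]⇒3
L=27⇒gr=27>>2=6, th=27&3=3
[0]⇒row 3·2+0=6  col gr=6
col: 3 vs 6

buggy=3 correct=6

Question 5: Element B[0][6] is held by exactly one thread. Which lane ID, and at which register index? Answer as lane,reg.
24,0

c=6⇒gr=6  r=0⇒th=0,odd=0
L=6*4+0=24  i=0=0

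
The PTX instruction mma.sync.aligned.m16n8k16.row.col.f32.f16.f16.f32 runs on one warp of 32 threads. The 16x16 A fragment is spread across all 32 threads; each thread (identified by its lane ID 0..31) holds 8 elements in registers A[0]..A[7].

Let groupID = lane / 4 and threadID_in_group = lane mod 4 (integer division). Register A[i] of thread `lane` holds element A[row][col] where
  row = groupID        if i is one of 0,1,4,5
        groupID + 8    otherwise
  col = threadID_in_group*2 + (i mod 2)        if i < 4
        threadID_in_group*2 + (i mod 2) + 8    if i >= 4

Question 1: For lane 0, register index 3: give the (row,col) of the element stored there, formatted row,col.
8,1

L=0→G=0>>2=0, T=0&3=0
[3]→row 0+8=8  col 0·2+1+0=1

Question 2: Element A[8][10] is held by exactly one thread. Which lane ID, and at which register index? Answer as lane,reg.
1,6

r=8->g=0,rb=1  c=10->cb=1,t=1,b0=0
L=0*4+1=1  i=1*4+1*2+0=6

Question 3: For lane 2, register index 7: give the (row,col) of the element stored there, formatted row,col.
8,13

lane 2: G=0 (2/4), T=2 (2%4)
i=7: r=0+8=8, c=2*2+1+8=13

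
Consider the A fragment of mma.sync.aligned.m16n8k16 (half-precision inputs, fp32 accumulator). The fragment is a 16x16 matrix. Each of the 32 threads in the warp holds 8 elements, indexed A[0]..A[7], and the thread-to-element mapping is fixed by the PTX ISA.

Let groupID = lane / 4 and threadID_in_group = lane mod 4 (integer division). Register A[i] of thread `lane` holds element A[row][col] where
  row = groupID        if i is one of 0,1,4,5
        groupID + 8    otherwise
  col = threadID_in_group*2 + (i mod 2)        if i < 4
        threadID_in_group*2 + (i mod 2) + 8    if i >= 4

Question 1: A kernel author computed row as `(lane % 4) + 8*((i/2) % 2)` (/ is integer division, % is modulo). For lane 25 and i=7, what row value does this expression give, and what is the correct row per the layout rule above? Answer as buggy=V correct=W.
`(lane % 4) + 8*((i/2) % 2)`[25,7]⇒9
25: gr=6,th=1
[7] (6+8,1*2+1+8) = (14,11)
row: 9 vs 14

buggy=9 correct=14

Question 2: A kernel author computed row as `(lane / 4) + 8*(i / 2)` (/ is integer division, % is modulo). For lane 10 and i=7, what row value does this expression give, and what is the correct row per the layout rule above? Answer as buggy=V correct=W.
`(lane / 4) + 8*(i / 2)`[10,7]->26
lane 10: g=2 (10/4), t=2 (10%4)
i=7: r=2+8=10, c=2*2+1+8=13
row: 26 vs 10

buggy=26 correct=10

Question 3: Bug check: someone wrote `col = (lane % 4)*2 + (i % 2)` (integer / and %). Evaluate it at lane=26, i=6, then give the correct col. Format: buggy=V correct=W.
buggy=4 correct=12

`(lane % 4)*2 + (i % 2)`[26,6]->4
L=26->gid=26>>2=6, tid=26&3=2
[6]->row 6+8=14  col 2·2+0+8=12
col: 4 vs 12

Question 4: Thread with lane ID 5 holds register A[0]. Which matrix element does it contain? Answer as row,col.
1,2

L=5⇒gr=5>>2=1, th=5&3=1
[0]⇒row 1+0=1  col 1·2+0+0=2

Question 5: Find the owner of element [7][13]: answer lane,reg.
r=7→G=7,rhi=0  c=13→chi=1,T=2,p=1
L=7*4+2=30  i=1*4+0*2+1=5

30,5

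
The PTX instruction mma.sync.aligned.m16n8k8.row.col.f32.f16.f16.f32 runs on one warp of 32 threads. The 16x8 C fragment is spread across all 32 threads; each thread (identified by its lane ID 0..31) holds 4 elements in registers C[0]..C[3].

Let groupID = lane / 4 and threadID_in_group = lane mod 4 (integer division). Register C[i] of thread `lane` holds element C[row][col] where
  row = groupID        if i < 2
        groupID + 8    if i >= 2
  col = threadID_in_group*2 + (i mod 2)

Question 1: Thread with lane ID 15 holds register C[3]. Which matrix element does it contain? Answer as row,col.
lane 15: gid=3 (15/4), tid=3 (15%4)
i=3: r=3+8=11, c=3*2+1=7

11,7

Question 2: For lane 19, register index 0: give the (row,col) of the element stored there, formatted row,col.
lane 19=>19/4=4, 19 mod 4=3
i=0  r:4+0=>4  c:2·3+0=>6

4,6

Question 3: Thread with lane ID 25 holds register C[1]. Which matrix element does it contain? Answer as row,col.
L=25->gid=25>>2=6, tid=25&3=1
[1]->row 6+0=6  col 1·2+1=3

6,3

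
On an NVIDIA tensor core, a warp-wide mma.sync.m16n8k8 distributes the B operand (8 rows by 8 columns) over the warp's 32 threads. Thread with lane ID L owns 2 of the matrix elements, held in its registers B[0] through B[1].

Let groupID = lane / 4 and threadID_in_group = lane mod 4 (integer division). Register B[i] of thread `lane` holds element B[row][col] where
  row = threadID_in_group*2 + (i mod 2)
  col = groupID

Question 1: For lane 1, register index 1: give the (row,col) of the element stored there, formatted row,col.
lane 1: gr=0 (1/4), th=1 (1%4)
i=1: r=1*2+1=3, c=gr=0

3,0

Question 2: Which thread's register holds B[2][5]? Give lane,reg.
21,0

c: 5->gid=5  r: 2->tid=1,i&1=0
L=5*4+1=21  i=0=0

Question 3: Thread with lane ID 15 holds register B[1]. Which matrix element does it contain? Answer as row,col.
7,3

15: grp=3,tig=3
[1] (3*2+1,3) = (7,3)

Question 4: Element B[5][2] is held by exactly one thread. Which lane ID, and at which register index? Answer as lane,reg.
c: 2->gid=2  r: 5->tid=2,i&1=1
L=2*4+2=10  i=1=1

10,1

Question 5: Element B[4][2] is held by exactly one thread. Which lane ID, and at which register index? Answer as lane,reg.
c=2→G=2  r=4→T=2,p=0
L=2*4+2=10  i=0=0

10,0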